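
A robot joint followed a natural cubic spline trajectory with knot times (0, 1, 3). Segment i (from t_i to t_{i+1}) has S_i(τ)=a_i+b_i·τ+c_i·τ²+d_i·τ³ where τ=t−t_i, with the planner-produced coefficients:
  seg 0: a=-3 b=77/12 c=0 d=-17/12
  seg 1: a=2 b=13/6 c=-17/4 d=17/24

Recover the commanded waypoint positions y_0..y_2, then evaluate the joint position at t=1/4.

y_0=-3 y_1=2 y_2=-5
S(1/4) = -363/256

y_0 = S_0(0) = a_0 = -3
y_1 = S_1(0) = a_1 = 2
y_2 = S_1(2) = -5
t_q=1/4 is in segment 0 (τ=1/4); S_0(τ)=-363/256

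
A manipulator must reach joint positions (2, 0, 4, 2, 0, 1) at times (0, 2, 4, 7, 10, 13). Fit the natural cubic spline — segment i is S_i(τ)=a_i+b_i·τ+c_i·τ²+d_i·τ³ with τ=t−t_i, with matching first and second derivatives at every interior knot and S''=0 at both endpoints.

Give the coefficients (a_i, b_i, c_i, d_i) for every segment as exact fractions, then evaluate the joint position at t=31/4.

  seg 0: a=2 b=-169/87 c=0 d=41/174
  seg 1: a=0 b=77/87 c=41/29 d=-149/348
  seg 2: a=4 b=122/87 c=-67/58 d=9/58
  seg 3: a=2 b=-233/174 c=7/29 d=-1/174
  seg 4: a=0 b=-4/87 c=11/58 d=-11/522
S(31/4) = 4191/3712

Δ: Δ0=-1, Δ1=2, Δ2=-2/3, Δ3=-2/3, Δ4=1/3
row 1: diag=8, rhs=18; c'=1/4, d'=9/4
row 2: denom=10−2·1/4=19/2; d'=(-16−2·9/4)/(19/2)=-41/19
row 3: denom=12−3·6/19=210/19; d'=(0−3·-41/19)/(210/19)=41/70
row 4: denom=12−3·19/70=783/70; d'=(6−3·41/70)/(783/70)=11/29
back: M4=11/29
back: M3=41/70−19/70·11/29=14/29
back: M2=-41/19−6/19·14/29=-67/29
back: M1=9/4−1/4·-67/29=82/29
M: M0=0, M1=82/29, M2=-67/29, M3=14/29, M4=11/29, M5=0
seg 0: a=2, c=M0/2=0, d=(M1−M0)/(6·2)=41/174, b=Δ0−h0·(2M0+M1)/6=-169/87
seg 1: a=0, c=M1/2=41/29, d=(M2−M1)/(6·2)=-149/348, b=Δ1−h1·(2M1+M2)/6=77/87
seg 2: a=4, c=M2/2=-67/58, d=(M3−M2)/(6·3)=9/58, b=Δ2−h2·(2M2+M3)/6=122/87
seg 3: a=2, c=M3/2=7/29, d=(M4−M3)/(6·3)=-1/174, b=Δ3−h3·(2M3+M4)/6=-233/174
seg 4: a=0, c=M4/2=11/58, d=(M5−M4)/(6·3)=-11/522, b=Δ4−h4·(2M4+M5)/6=-4/87
t_q=31/4 → seg 3, τ=3/4; S=2+-233/174·τ+7/29·τ²+-1/174·τ³=4191/3712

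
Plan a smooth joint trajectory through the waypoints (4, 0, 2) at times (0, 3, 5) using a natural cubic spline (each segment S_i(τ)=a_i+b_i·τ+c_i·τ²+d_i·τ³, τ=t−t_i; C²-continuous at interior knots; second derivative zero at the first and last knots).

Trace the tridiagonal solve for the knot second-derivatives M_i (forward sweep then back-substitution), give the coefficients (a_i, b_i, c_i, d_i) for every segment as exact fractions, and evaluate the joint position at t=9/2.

  seg 0: a=4 b=-61/30 c=0 d=7/90
  seg 1: a=0 b=1/15 c=7/10 d=-7/60
S(9/2) = 41/32

Δ: Δ0=-4/3, Δ1=1
row 1: diag=10, rhs=14; c'=1/5, d'=7/5
back: M1=7/5
M: M0=0, M1=7/5, M2=0
seg 0: a=4, c=M0/2=0, d=(M1−M0)/(6·3)=7/90, b=Δ0−h0·(2M0+M1)/6=-61/30
seg 1: a=0, c=M1/2=7/10, d=(M2−M1)/(6·2)=-7/60, b=Δ1−h1·(2M1+M2)/6=1/15
t_q=9/2 → seg 1, τ=3/2; S=0+1/15·τ+7/10·τ²+-7/60·τ³=41/32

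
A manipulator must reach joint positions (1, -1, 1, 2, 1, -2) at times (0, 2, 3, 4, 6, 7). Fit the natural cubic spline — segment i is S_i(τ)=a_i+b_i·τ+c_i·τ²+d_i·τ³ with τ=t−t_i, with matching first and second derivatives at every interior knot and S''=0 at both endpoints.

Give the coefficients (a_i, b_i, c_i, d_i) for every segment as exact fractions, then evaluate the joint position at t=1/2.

Δ: Δ0=-1, Δ1=2, Δ2=1, Δ3=-1/2, Δ4=-3
row 1: diag=6, rhs=18; c'=1/6, d'=3
row 2: denom=4−1·1/6=23/6; d'=(-6−1·3)/(23/6)=-54/23
row 3: denom=6−1·6/23=132/23; d'=(-9−1·-54/23)/(132/23)=-51/44
row 4: denom=6−2·23/66=175/33; d'=(-15−2·-51/44)/(175/33)=-837/350
back: M4=-837/350
back: M3=-51/44−23/66·-837/350=-57/175
back: M2=-54/23−6/23·-57/175=-396/175
back: M1=3−1/6·-396/175=591/175
M: M0=0, M1=591/175, M2=-396/175, M3=-57/175, M4=-837/350, M5=0
seg 0: a=1, c=M0/2=0, d=(M1−M0)/(6·2)=197/700, b=Δ0−h0·(2M0+M1)/6=-372/175
seg 1: a=-1, c=M1/2=591/350, d=(M2−M1)/(6·1)=-47/50, b=Δ1−h1·(2M1+M2)/6=219/175
seg 2: a=1, c=M2/2=-198/175, d=(M3−M2)/(6·1)=113/350, b=Δ2−h2·(2M2+M3)/6=633/350
seg 3: a=2, c=M3/2=-57/350, d=(M4−M3)/(6·2)=-241/1400, b=Δ3−h3·(2M3+M4)/6=18/35
seg 4: a=1, c=M4/2=-837/700, d=(M5−M4)/(6·1)=279/700, b=Δ4−h4·(2M4+M5)/6=-771/350
t_q=1/2 → seg 0, τ=1/2; S=1+-372/175·τ+0·τ²+197/700·τ³=-31/1120

  seg 0: a=1 b=-372/175 c=0 d=197/700
  seg 1: a=-1 b=219/175 c=591/350 d=-47/50
  seg 2: a=1 b=633/350 c=-198/175 d=113/350
  seg 3: a=2 b=18/35 c=-57/350 d=-241/1400
  seg 4: a=1 b=-771/350 c=-837/700 d=279/700
S(1/2) = -31/1120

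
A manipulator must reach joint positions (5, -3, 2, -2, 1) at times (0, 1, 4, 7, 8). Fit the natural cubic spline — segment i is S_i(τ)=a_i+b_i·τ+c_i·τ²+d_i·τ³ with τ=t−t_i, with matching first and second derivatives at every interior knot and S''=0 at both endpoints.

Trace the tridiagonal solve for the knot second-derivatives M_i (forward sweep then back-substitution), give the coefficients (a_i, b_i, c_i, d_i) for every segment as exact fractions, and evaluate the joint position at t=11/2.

  seg 0: a=5 b=-743/78 c=0 d=119/78
  seg 1: a=-3 b=-193/39 c=119/26 d=-185/234
  seg 2: a=2 b=7/6 c=-33/13 d=133/234
  seg 3: a=-2 b=50/39 c=67/26 d=-67/78
S(11/2) = -9/208

Δ: Δ0=-8, Δ1=5/3, Δ2=-4/3, Δ3=3
row 1: diag=8, rhs=58; c'=3/8, d'=29/4
row 2: denom=12−3·3/8=87/8; d'=(-18−3·29/4)/(87/8)=-106/29
row 3: denom=8−3·8/29=208/29; d'=(26−3·-106/29)/(208/29)=67/13
back: M3=67/13
back: M2=-106/29−8/29·67/13=-66/13
back: M1=29/4−3/8·-66/13=119/13
M: M0=0, M1=119/13, M2=-66/13, M3=67/13, M4=0
seg 0: a=5, c=M0/2=0, d=(M1−M0)/(6·1)=119/78, b=Δ0−h0·(2M0+M1)/6=-743/78
seg 1: a=-3, c=M1/2=119/26, d=(M2−M1)/(6·3)=-185/234, b=Δ1−h1·(2M1+M2)/6=-193/39
seg 2: a=2, c=M2/2=-33/13, d=(M3−M2)/(6·3)=133/234, b=Δ2−h2·(2M2+M3)/6=7/6
seg 3: a=-2, c=M3/2=67/26, d=(M4−M3)/(6·1)=-67/78, b=Δ3−h3·(2M3+M4)/6=50/39
t_q=11/2 → seg 2, τ=3/2; S=2+7/6·τ+-33/13·τ²+133/234·τ³=-9/208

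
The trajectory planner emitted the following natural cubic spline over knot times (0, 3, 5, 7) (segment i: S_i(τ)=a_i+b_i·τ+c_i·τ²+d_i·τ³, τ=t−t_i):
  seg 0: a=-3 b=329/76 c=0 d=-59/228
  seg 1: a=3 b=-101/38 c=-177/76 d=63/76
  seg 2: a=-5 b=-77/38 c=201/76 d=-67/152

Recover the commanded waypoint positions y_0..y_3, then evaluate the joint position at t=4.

y_0=-3 y_1=3 y_2=-5 y_3=-2
S(4) = -22/19

y_0 = S_0(0) = a_0 = -3
y_1 = S_1(0) = a_1 = 3
y_2 = S_2(0) = a_2 = -5
y_3 = S_2(2) = -2
t_q=4 is in segment 1 (τ=1); S_1(τ)=-22/19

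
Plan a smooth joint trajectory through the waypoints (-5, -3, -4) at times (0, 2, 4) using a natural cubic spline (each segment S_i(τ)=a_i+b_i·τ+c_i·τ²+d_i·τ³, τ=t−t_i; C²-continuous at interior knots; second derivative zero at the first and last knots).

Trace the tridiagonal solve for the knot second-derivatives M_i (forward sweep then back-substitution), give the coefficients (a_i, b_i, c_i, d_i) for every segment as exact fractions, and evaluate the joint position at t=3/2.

Δ: Δ0=1, Δ1=-1/2
row 1: diag=8, rhs=-9; c'=1/4, d'=-9/8
back: M1=-9/8
M: M0=0, M1=-9/8, M2=0
seg 0: a=-5, c=M0/2=0, d=(M1−M0)/(6·2)=-3/32, b=Δ0−h0·(2M0+M1)/6=11/8
seg 1: a=-3, c=M1/2=-9/16, d=(M2−M1)/(6·2)=3/32, b=Δ1−h1·(2M1+M2)/6=1/4
t_q=3/2 → seg 0, τ=3/2; S=-5+11/8·τ+0·τ²+-3/32·τ³=-833/256

  seg 0: a=-5 b=11/8 c=0 d=-3/32
  seg 1: a=-3 b=1/4 c=-9/16 d=3/32
S(3/2) = -833/256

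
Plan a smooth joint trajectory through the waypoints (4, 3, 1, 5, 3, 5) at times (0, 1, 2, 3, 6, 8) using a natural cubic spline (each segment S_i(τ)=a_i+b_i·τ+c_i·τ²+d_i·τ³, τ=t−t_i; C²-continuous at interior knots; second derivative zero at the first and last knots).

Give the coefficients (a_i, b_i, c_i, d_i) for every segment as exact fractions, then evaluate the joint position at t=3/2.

  seg 0: a=4 b=-4/15 c=0 d=-11/15
  seg 1: a=3 b=-37/15 c=-11/5 d=8/3
  seg 2: a=1 b=17/15 c=29/5 d=-44/15
  seg 3: a=5 b=59/15 c=-3 d=22/45
  seg 4: a=3 b=-13/15 c=7/5 d=-7/30
S(3/2) = 31/20

Δ: Δ0=-1, Δ1=-2, Δ2=4, Δ3=-2/3, Δ4=1
row 1: diag=4, rhs=-6; c'=1/4, d'=-3/2
row 2: denom=4−1·1/4=15/4; d'=(36−1·-3/2)/(15/4)=10
row 3: denom=8−1·4/15=116/15; d'=(-28−1·10)/(116/15)=-285/58
row 4: denom=10−3·45/116=1025/116; d'=(10−3·-285/58)/(1025/116)=14/5
back: M4=14/5
back: M3=-285/58−45/116·14/5=-6
back: M2=10−4/15·-6=58/5
back: M1=-3/2−1/4·58/5=-22/5
M: M0=0, M1=-22/5, M2=58/5, M3=-6, M4=14/5, M5=0
seg 0: a=4, c=M0/2=0, d=(M1−M0)/(6·1)=-11/15, b=Δ0−h0·(2M0+M1)/6=-4/15
seg 1: a=3, c=M1/2=-11/5, d=(M2−M1)/(6·1)=8/3, b=Δ1−h1·(2M1+M2)/6=-37/15
seg 2: a=1, c=M2/2=29/5, d=(M3−M2)/(6·1)=-44/15, b=Δ2−h2·(2M2+M3)/6=17/15
seg 3: a=5, c=M3/2=-3, d=(M4−M3)/(6·3)=22/45, b=Δ3−h3·(2M3+M4)/6=59/15
seg 4: a=3, c=M4/2=7/5, d=(M5−M4)/(6·2)=-7/30, b=Δ4−h4·(2M4+M5)/6=-13/15
t_q=3/2 → seg 1, τ=1/2; S=3+-37/15·τ+-11/5·τ²+8/3·τ³=31/20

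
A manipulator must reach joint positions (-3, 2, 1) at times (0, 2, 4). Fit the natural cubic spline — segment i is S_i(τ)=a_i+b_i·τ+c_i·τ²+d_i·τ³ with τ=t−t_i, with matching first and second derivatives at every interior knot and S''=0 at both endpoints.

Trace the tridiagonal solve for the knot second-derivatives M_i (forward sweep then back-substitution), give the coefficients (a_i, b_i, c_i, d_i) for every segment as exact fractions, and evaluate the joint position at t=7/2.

  seg 0: a=-3 b=13/4 c=0 d=-3/16
  seg 1: a=2 b=1 c=-9/8 d=3/16
S(7/2) = 205/128

Δ: Δ0=5/2, Δ1=-1/2
row 1: diag=8, rhs=-18; c'=1/4, d'=-9/4
back: M1=-9/4
M: M0=0, M1=-9/4, M2=0
seg 0: a=-3, c=M0/2=0, d=(M1−M0)/(6·2)=-3/16, b=Δ0−h0·(2M0+M1)/6=13/4
seg 1: a=2, c=M1/2=-9/8, d=(M2−M1)/(6·2)=3/16, b=Δ1−h1·(2M1+M2)/6=1
t_q=7/2 → seg 1, τ=3/2; S=2+1·τ+-9/8·τ²+3/16·τ³=205/128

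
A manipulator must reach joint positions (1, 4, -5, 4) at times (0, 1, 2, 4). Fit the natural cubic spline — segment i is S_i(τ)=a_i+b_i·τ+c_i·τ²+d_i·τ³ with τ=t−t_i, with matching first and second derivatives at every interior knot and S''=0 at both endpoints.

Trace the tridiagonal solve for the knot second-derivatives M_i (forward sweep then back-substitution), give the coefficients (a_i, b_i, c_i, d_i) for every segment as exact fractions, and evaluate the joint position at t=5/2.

Δ: Δ0=3, Δ1=-9, Δ2=9/2
row 1: diag=4, rhs=-72; c'=1/4, d'=-18
row 2: denom=6−1·1/4=23/4; d'=(81−1·-18)/(23/4)=396/23
back: M2=396/23
back: M1=-18−1/4·396/23=-513/23
M: M0=0, M1=-513/23, M2=396/23, M3=0
seg 0: a=1, c=M0/2=0, d=(M1−M0)/(6·1)=-171/46, b=Δ0−h0·(2M0+M1)/6=309/46
seg 1: a=4, c=M1/2=-513/46, d=(M2−M1)/(6·1)=303/46, b=Δ1−h1·(2M1+M2)/6=-102/23
seg 2: a=-5, c=M2/2=198/23, d=(M3−M2)/(6·2)=-33/23, b=Δ2−h2·(2M2+M3)/6=-321/46
t_q=5/2 → seg 2, τ=1/2; S=-5+-321/46·τ+198/23·τ²+-33/23·τ³=-1199/184

  seg 0: a=1 b=309/46 c=0 d=-171/46
  seg 1: a=4 b=-102/23 c=-513/46 d=303/46
  seg 2: a=-5 b=-321/46 c=198/23 d=-33/23
S(5/2) = -1199/184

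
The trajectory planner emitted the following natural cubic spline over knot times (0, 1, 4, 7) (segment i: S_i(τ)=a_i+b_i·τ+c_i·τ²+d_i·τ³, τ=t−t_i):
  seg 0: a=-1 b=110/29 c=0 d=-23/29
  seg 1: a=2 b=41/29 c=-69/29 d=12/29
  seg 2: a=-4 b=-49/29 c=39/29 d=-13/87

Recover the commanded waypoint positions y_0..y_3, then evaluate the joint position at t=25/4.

y_0=-1 y_1=2 y_2=-4 y_3=-1
S(25/4) = -5003/1856

y_0 = S_0(0) = a_0 = -1
y_1 = S_1(0) = a_1 = 2
y_2 = S_2(0) = a_2 = -4
y_3 = S_2(3) = -1
t_q=25/4 is in segment 2 (τ=9/4); S_2(τ)=-5003/1856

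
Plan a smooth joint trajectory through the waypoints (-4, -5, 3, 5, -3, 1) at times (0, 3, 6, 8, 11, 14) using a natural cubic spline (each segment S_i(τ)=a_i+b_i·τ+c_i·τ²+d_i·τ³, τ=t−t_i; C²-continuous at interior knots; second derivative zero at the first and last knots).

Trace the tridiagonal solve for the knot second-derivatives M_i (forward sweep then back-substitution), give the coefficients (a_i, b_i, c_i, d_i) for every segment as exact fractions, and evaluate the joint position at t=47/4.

  seg 0: a=-4 b=-314/261 c=0 d=227/2349
  seg 1: a=-5 b=367/261 c=227/261 d=-352/2349
  seg 2: a=3 b=673/261 c=-125/261 d=-9/58
  seg 3: a=5 b=-313/261 c=-368/261 d=721/2349
  seg 4: a=-3 b=-358/261 c=353/261 d=-353/2349
S(47/4) = -6183/1856

Δ: Δ0=-1/3, Δ1=8/3, Δ2=1, Δ3=-8/3, Δ4=4/3
row 1: diag=12, rhs=18; c'=1/4, d'=3/2
row 2: denom=10−3·1/4=37/4; d'=(-10−3·3/2)/(37/4)=-58/37
row 3: denom=10−2·8/37=354/37; d'=(-22−2·-58/37)/(354/37)=-349/177
row 4: denom=12−3·37/118=1305/118; d'=(24−3·-349/177)/(1305/118)=706/261
back: M4=706/261
back: M3=-349/177−37/118·706/261=-736/261
back: M2=-58/37−8/37·-736/261=-250/261
back: M1=3/2−1/4·-250/261=454/261
M: M0=0, M1=454/261, M2=-250/261, M3=-736/261, M4=706/261, M5=0
seg 0: a=-4, c=M0/2=0, d=(M1−M0)/(6·3)=227/2349, b=Δ0−h0·(2M0+M1)/6=-314/261
seg 1: a=-5, c=M1/2=227/261, d=(M2−M1)/(6·3)=-352/2349, b=Δ1−h1·(2M1+M2)/6=367/261
seg 2: a=3, c=M2/2=-125/261, d=(M3−M2)/(6·2)=-9/58, b=Δ2−h2·(2M2+M3)/6=673/261
seg 3: a=5, c=M3/2=-368/261, d=(M4−M3)/(6·3)=721/2349, b=Δ3−h3·(2M3+M4)/6=-313/261
seg 4: a=-3, c=M4/2=353/261, d=(M5−M4)/(6·3)=-353/2349, b=Δ4−h4·(2M4+M5)/6=-358/261
t_q=47/4 → seg 4, τ=3/4; S=-3+-358/261·τ+353/261·τ²+-353/2349·τ³=-6183/1856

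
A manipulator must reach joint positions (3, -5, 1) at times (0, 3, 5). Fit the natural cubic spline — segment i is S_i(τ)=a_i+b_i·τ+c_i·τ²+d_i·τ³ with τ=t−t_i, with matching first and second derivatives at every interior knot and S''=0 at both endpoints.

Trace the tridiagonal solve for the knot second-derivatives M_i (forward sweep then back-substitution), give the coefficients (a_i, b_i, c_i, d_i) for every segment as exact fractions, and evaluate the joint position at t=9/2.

  seg 0: a=3 b=-131/30 c=0 d=17/90
  seg 1: a=-5 b=11/15 c=17/10 d=-17/60
S(9/2) = -33/32

Δ: Δ0=-8/3, Δ1=3
row 1: diag=10, rhs=34; c'=1/5, d'=17/5
back: M1=17/5
M: M0=0, M1=17/5, M2=0
seg 0: a=3, c=M0/2=0, d=(M1−M0)/(6·3)=17/90, b=Δ0−h0·(2M0+M1)/6=-131/30
seg 1: a=-5, c=M1/2=17/10, d=(M2−M1)/(6·2)=-17/60, b=Δ1−h1·(2M1+M2)/6=11/15
t_q=9/2 → seg 1, τ=3/2; S=-5+11/15·τ+17/10·τ²+-17/60·τ³=-33/32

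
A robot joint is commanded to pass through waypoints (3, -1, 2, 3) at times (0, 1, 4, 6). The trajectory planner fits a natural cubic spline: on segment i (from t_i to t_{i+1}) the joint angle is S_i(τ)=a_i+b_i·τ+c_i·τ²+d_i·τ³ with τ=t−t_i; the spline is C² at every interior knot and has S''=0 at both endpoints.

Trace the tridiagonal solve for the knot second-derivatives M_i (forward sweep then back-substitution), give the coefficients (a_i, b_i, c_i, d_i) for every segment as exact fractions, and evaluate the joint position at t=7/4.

Δ: Δ0=-4, Δ1=1, Δ2=1/2
row 1: diag=8, rhs=30; c'=3/8, d'=15/4
row 2: denom=10−3·3/8=71/8; d'=(-3−3·15/4)/(71/8)=-114/71
back: M2=-114/71
back: M1=15/4−3/8·-114/71=309/71
M: M0=0, M1=309/71, M2=-114/71, M3=0
seg 0: a=3, c=M0/2=0, d=(M1−M0)/(6·1)=103/142, b=Δ0−h0·(2M0+M1)/6=-671/142
seg 1: a=-1, c=M1/2=309/142, d=(M2−M1)/(6·3)=-47/142, b=Δ1−h1·(2M1+M2)/6=-181/71
seg 2: a=2, c=M2/2=-57/71, d=(M3−M2)/(6·2)=19/142, b=Δ2−h2·(2M2+M3)/6=223/142
t_q=7/4 → seg 1, τ=3/4; S=-1+-181/71·τ+309/142·τ²+-47/142·τ³=-16609/9088

  seg 0: a=3 b=-671/142 c=0 d=103/142
  seg 1: a=-1 b=-181/71 c=309/142 d=-47/142
  seg 2: a=2 b=223/142 c=-57/71 d=19/142
S(7/4) = -16609/9088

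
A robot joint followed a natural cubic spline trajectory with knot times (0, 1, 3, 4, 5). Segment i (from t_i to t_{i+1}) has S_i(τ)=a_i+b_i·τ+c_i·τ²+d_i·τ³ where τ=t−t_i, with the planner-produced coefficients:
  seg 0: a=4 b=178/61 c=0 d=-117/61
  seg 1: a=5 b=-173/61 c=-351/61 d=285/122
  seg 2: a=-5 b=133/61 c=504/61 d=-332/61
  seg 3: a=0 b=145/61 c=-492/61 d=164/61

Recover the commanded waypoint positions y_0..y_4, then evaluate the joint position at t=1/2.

y_0=4 y_1=5 y_2=-5 y_3=0 y_4=-3
S(1/2) = 2547/488

y_0 = S_0(0) = a_0 = 4
y_1 = S_1(0) = a_1 = 5
y_2 = S_2(0) = a_2 = -5
y_3 = S_3(0) = a_3 = 0
y_4 = S_3(1) = -3
t_q=1/2 is in segment 0 (τ=1/2); S_0(τ)=2547/488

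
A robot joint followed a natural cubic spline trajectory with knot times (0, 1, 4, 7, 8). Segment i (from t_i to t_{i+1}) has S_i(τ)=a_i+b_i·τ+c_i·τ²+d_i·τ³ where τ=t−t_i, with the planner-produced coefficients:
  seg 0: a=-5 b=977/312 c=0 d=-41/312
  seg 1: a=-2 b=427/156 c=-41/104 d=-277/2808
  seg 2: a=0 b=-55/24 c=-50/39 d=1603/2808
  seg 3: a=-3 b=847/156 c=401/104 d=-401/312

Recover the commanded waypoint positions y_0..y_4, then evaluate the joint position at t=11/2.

y_0 = S_0(0) = a_0 = -5
y_1 = S_1(0) = a_1 = -2
y_2 = S_2(0) = a_2 = 0
y_3 = S_3(0) = a_3 = -3
y_4 = S_3(1) = 5
t_q=11/2 is in segment 2 (τ=3/2); S_2(τ)=-3657/832

y_0=-5 y_1=-2 y_2=0 y_3=-3 y_4=5
S(11/2) = -3657/832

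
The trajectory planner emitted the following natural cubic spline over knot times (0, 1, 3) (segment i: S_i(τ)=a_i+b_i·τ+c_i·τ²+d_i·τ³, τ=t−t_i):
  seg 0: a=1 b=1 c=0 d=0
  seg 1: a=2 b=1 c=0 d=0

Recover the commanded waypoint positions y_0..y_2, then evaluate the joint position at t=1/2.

y_0=1 y_1=2 y_2=4
S(1/2) = 3/2

y_0 = S_0(0) = a_0 = 1
y_1 = S_1(0) = a_1 = 2
y_2 = S_1(2) = 4
t_q=1/2 is in segment 0 (τ=1/2); S_0(τ)=3/2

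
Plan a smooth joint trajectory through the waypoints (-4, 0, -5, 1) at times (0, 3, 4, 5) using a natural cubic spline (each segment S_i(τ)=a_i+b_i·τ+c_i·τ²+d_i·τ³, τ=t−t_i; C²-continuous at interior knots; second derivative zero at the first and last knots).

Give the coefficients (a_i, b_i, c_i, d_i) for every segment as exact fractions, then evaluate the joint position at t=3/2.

  seg 0: a=-4 b=451/93 c=0 d=-109/279
  seg 1: a=0 b=-530/93 c=-109/31 d=392/93
  seg 2: a=-5 b=-8/93 c=283/31 d=-283/93
S(3/2) = 485/248

Δ: Δ0=4/3, Δ1=-5, Δ2=6
row 1: diag=8, rhs=-38; c'=1/8, d'=-19/4
row 2: denom=4−1·1/8=31/8; d'=(66−1·-19/4)/(31/8)=566/31
back: M2=566/31
back: M1=-19/4−1/8·566/31=-218/31
M: M0=0, M1=-218/31, M2=566/31, M3=0
seg 0: a=-4, c=M0/2=0, d=(M1−M0)/(6·3)=-109/279, b=Δ0−h0·(2M0+M1)/6=451/93
seg 1: a=0, c=M1/2=-109/31, d=(M2−M1)/(6·1)=392/93, b=Δ1−h1·(2M1+M2)/6=-530/93
seg 2: a=-5, c=M2/2=283/31, d=(M3−M2)/(6·1)=-283/93, b=Δ2−h2·(2M2+M3)/6=-8/93
t_q=3/2 → seg 0, τ=3/2; S=-4+451/93·τ+0·τ²+-109/279·τ³=485/248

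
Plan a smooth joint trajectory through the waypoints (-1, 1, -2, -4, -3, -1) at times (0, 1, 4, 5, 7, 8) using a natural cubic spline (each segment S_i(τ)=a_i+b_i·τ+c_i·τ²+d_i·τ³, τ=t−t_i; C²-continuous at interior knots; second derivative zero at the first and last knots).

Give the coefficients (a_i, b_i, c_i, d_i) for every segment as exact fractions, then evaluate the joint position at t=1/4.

  seg 0: a=-1 b=2021/856 c=0 d=-309/856
  seg 1: a=1 b=547/428 c=-927/856 d=277/2568
  seg 2: a=-2 b=-1975/856 c=-12/107 d=359/856
  seg 3: a=-4 b=-545/428 c=981/856 d=-111/856
  seg 4: a=-3 b=751/428 c=315/856 d=-105/856
S(1/4) = -22757/54784

Δ: Δ0=2, Δ1=-1, Δ2=-2, Δ3=1/2, Δ4=2
row 1: diag=8, rhs=-18; c'=3/8, d'=-9/4
row 2: denom=8−3·3/8=55/8; d'=(-6−3·-9/4)/(55/8)=6/55
row 3: denom=6−1·8/55=322/55; d'=(15−1·6/55)/(322/55)=117/46
row 4: denom=6−2·55/161=856/161; d'=(9−2·117/46)/(856/161)=315/428
back: M4=315/428
back: M3=117/46−55/161·315/428=981/428
back: M2=6/55−8/55·981/428=-24/107
back: M1=-9/4−3/8·-24/107=-927/428
M: M0=0, M1=-927/428, M2=-24/107, M3=981/428, M4=315/428, M5=0
seg 0: a=-1, c=M0/2=0, d=(M1−M0)/(6·1)=-309/856, b=Δ0−h0·(2M0+M1)/6=2021/856
seg 1: a=1, c=M1/2=-927/856, d=(M2−M1)/(6·3)=277/2568, b=Δ1−h1·(2M1+M2)/6=547/428
seg 2: a=-2, c=M2/2=-12/107, d=(M3−M2)/(6·1)=359/856, b=Δ2−h2·(2M2+M3)/6=-1975/856
seg 3: a=-4, c=M3/2=981/856, d=(M4−M3)/(6·2)=-111/856, b=Δ3−h3·(2M3+M4)/6=-545/428
seg 4: a=-3, c=M4/2=315/856, d=(M5−M4)/(6·1)=-105/856, b=Δ4−h4·(2M4+M5)/6=751/428
t_q=1/4 → seg 0, τ=1/4; S=-1+2021/856·τ+0·τ²+-309/856·τ³=-22757/54784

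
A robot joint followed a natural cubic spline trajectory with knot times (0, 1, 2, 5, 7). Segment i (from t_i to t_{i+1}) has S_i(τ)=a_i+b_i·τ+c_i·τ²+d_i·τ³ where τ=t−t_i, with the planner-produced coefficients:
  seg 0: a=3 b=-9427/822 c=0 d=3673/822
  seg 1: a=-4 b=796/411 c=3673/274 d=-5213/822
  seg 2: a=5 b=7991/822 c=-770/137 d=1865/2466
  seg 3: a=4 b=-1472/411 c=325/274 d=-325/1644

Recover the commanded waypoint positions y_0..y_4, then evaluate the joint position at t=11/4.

y_0 = S_0(0) = a_0 = 3
y_1 = S_1(0) = a_1 = -4
y_2 = S_2(0) = a_2 = 5
y_3 = S_3(0) = a_3 = 4
y_4 = S_3(2) = 0
t_q=11/4 is in segment 2 (τ=3/4); S_2(τ)=165691/17536

y_0=3 y_1=-4 y_2=5 y_3=4 y_4=0
S(11/4) = 165691/17536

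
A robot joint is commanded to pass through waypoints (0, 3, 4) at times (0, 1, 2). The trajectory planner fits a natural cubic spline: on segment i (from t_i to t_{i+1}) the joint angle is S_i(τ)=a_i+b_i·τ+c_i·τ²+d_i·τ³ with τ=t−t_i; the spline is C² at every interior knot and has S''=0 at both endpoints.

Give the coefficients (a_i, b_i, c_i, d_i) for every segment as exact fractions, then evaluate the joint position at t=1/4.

Δ: Δ0=3, Δ1=1
row 1: diag=4, rhs=-12; c'=1/4, d'=-3
back: M1=-3
M: M0=0, M1=-3, M2=0
seg 0: a=0, c=M0/2=0, d=(M1−M0)/(6·1)=-1/2, b=Δ0−h0·(2M0+M1)/6=7/2
seg 1: a=3, c=M1/2=-3/2, d=(M2−M1)/(6·1)=1/2, b=Δ1−h1·(2M1+M2)/6=2
t_q=1/4 → seg 0, τ=1/4; S=0+7/2·τ+0·τ²+-1/2·τ³=111/128

  seg 0: a=0 b=7/2 c=0 d=-1/2
  seg 1: a=3 b=2 c=-3/2 d=1/2
S(1/4) = 111/128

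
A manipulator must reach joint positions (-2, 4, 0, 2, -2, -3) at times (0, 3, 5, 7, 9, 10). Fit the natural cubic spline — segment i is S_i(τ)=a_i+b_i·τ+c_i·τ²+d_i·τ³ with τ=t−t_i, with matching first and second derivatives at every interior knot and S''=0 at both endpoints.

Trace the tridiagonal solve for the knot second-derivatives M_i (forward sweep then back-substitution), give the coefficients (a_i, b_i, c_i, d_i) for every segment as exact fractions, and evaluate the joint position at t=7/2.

  seg 0: a=-2 b=1397/388 c=0 d=-69/388
  seg 1: a=4 b=-233/194 c=-621/388 d=233/388
  seg 2: a=0 b=-77/194 c=777/388 d=-253/388
  seg 3: a=2 b=-41/194 c=-741/388 d=197/388
  seg 4: a=-2 b=-341/194 c=441/388 d=-147/388
S(7/2) = 9543/3104

Δ: Δ0=2, Δ1=-2, Δ2=1, Δ3=-2, Δ4=-1
row 1: diag=10, rhs=-24; c'=1/5, d'=-12/5
row 2: denom=8−2·1/5=38/5; d'=(18−2·-12/5)/(38/5)=3
row 3: denom=8−2·5/19=142/19; d'=(-18−2·3)/(142/19)=-228/71
row 4: denom=6−2·19/71=388/71; d'=(6−2·-228/71)/(388/71)=441/194
back: M4=441/194
back: M3=-228/71−19/71·441/194=-741/194
back: M2=3−5/19·-741/194=777/194
back: M1=-12/5−1/5·777/194=-621/194
M: M0=0, M1=-621/194, M2=777/194, M3=-741/194, M4=441/194, M5=0
seg 0: a=-2, c=M0/2=0, d=(M1−M0)/(6·3)=-69/388, b=Δ0−h0·(2M0+M1)/6=1397/388
seg 1: a=4, c=M1/2=-621/388, d=(M2−M1)/(6·2)=233/388, b=Δ1−h1·(2M1+M2)/6=-233/194
seg 2: a=0, c=M2/2=777/388, d=(M3−M2)/(6·2)=-253/388, b=Δ2−h2·(2M2+M3)/6=-77/194
seg 3: a=2, c=M3/2=-741/388, d=(M4−M3)/(6·2)=197/388, b=Δ3−h3·(2M3+M4)/6=-41/194
seg 4: a=-2, c=M4/2=441/388, d=(M5−M4)/(6·1)=-147/388, b=Δ4−h4·(2M4+M5)/6=-341/194
t_q=7/2 → seg 1, τ=1/2; S=4+-233/194·τ+-621/388·τ²+233/388·τ³=9543/3104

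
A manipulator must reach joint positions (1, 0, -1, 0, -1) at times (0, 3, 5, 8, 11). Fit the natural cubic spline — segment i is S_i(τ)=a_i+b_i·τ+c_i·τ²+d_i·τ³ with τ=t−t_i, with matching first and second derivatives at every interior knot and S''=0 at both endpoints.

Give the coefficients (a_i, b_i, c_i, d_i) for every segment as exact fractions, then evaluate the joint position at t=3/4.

  seg 0: a=1 b=-151/708 c=0 d=-85/6372
  seg 1: a=0 b=-203/354 c=-85/708 d=37/472
  seg 2: a=-1 b=-20/177 c=62/177 d=-107/1593
  seg 3: a=0 b=31/177 c=-15/59 d=5/177
S(3/4) = 12603/15104

Δ: Δ0=-1/3, Δ1=-1/2, Δ2=1/3, Δ3=-1/3
row 1: diag=10, rhs=-1; c'=1/5, d'=-1/10
row 2: denom=10−2·1/5=48/5; d'=(5−2·-1/10)/(48/5)=13/24
row 3: denom=12−3·5/16=177/16; d'=(-4−3·13/24)/(177/16)=-30/59
back: M3=-30/59
back: M2=13/24−5/16·-30/59=124/177
back: M1=-1/10−1/5·124/177=-85/354
M: M0=0, M1=-85/354, M2=124/177, M3=-30/59, M4=0
seg 0: a=1, c=M0/2=0, d=(M1−M0)/(6·3)=-85/6372, b=Δ0−h0·(2M0+M1)/6=-151/708
seg 1: a=0, c=M1/2=-85/708, d=(M2−M1)/(6·2)=37/472, b=Δ1−h1·(2M1+M2)/6=-203/354
seg 2: a=-1, c=M2/2=62/177, d=(M3−M2)/(6·3)=-107/1593, b=Δ2−h2·(2M2+M3)/6=-20/177
seg 3: a=0, c=M3/2=-15/59, d=(M4−M3)/(6·3)=5/177, b=Δ3−h3·(2M3+M4)/6=31/177
t_q=3/4 → seg 0, τ=3/4; S=1+-151/708·τ+0·τ²+-85/6372·τ³=12603/15104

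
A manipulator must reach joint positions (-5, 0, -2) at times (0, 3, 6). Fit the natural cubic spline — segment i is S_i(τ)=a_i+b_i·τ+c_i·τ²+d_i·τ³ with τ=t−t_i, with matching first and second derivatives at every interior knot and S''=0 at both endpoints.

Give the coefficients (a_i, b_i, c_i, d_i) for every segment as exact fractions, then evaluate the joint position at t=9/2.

  seg 0: a=-5 b=9/4 c=0 d=-7/108
  seg 1: a=0 b=1/2 c=-7/12 d=7/108
S(9/2) = -11/32

Δ: Δ0=5/3, Δ1=-2/3
row 1: diag=12, rhs=-14; c'=1/4, d'=-7/6
back: M1=-7/6
M: M0=0, M1=-7/6, M2=0
seg 0: a=-5, c=M0/2=0, d=(M1−M0)/(6·3)=-7/108, b=Δ0−h0·(2M0+M1)/6=9/4
seg 1: a=0, c=M1/2=-7/12, d=(M2−M1)/(6·3)=7/108, b=Δ1−h1·(2M1+M2)/6=1/2
t_q=9/2 → seg 1, τ=3/2; S=0+1/2·τ+-7/12·τ²+7/108·τ³=-11/32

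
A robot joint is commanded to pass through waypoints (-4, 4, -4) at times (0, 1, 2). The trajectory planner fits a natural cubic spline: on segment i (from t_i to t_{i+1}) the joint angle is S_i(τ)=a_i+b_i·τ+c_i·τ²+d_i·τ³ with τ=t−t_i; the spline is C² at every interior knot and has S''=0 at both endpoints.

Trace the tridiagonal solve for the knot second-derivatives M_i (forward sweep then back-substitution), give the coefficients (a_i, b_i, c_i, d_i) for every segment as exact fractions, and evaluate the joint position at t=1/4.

  seg 0: a=-4 b=12 c=0 d=-4
  seg 1: a=4 b=0 c=-12 d=4
S(1/4) = -17/16

Δ: Δ0=8, Δ1=-8
row 1: diag=4, rhs=-96; c'=1/4, d'=-24
back: M1=-24
M: M0=0, M1=-24, M2=0
seg 0: a=-4, c=M0/2=0, d=(M1−M0)/(6·1)=-4, b=Δ0−h0·(2M0+M1)/6=12
seg 1: a=4, c=M1/2=-12, d=(M2−M1)/(6·1)=4, b=Δ1−h1·(2M1+M2)/6=0
t_q=1/4 → seg 0, τ=1/4; S=-4+12·τ+0·τ²+-4·τ³=-17/16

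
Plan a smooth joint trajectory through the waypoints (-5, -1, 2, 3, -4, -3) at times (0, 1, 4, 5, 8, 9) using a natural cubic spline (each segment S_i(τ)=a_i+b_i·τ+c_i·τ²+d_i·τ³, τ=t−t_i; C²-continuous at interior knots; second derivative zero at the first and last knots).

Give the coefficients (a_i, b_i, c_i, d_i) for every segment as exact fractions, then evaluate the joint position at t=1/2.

  seg 0: a=-5 b=13250/2961 c=0 d=-1406/2961
  seg 1: a=-1 b=9032/2961 c=-1406/987 d=6583/26649
  seg 2: a=2 b=3473/2961 c=2365/2961 d=-137/141
  seg 3: a=3 b=-428/2961 c=-6266/2961 d=12317/26649
  seg 4: a=-4 b=-1073/2961 c=2017/987 d=-2017/2961
S(1/2) = -11141/3948

Δ: Δ0=4, Δ1=1, Δ2=1, Δ3=-7/3, Δ4=1
row 1: diag=8, rhs=-18; c'=3/8, d'=-9/4
row 2: denom=8−3·3/8=55/8; d'=(0−3·-9/4)/(55/8)=54/55
row 3: denom=8−1·8/55=432/55; d'=(-20−1·54/55)/(432/55)=-577/216
row 4: denom=8−3·55/144=329/48; d'=(20−3·-577/216)/(329/48)=4034/987
back: M4=4034/987
back: M3=-577/216−55/144·4034/987=-12532/2961
back: M2=54/55−8/55·-12532/2961=4730/2961
back: M1=-9/4−3/8·4730/2961=-2812/987
M: M0=0, M1=-2812/987, M2=4730/2961, M3=-12532/2961, M4=4034/987, M5=0
seg 0: a=-5, c=M0/2=0, d=(M1−M0)/(6·1)=-1406/2961, b=Δ0−h0·(2M0+M1)/6=13250/2961
seg 1: a=-1, c=M1/2=-1406/987, d=(M2−M1)/(6·3)=6583/26649, b=Δ1−h1·(2M1+M2)/6=9032/2961
seg 2: a=2, c=M2/2=2365/2961, d=(M3−M2)/(6·1)=-137/141, b=Δ2−h2·(2M2+M3)/6=3473/2961
seg 3: a=3, c=M3/2=-6266/2961, d=(M4−M3)/(6·3)=12317/26649, b=Δ3−h3·(2M3+M4)/6=-428/2961
seg 4: a=-4, c=M4/2=2017/987, d=(M5−M4)/(6·1)=-2017/2961, b=Δ4−h4·(2M4+M5)/6=-1073/2961
t_q=1/2 → seg 0, τ=1/2; S=-5+13250/2961·τ+0·τ²+-1406/2961·τ³=-11141/3948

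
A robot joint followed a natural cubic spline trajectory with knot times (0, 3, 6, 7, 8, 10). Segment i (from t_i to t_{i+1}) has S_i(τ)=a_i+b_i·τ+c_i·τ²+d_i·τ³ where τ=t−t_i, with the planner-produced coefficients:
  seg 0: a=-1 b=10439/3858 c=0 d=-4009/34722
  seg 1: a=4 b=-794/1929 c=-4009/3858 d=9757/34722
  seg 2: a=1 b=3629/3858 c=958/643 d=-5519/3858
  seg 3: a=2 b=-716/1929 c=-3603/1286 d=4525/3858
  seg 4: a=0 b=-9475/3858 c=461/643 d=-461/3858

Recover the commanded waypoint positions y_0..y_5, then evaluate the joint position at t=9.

y_0 = S_0(0) = a_0 = -1
y_1 = S_1(0) = a_1 = 4
y_2 = S_2(0) = a_2 = 1
y_3 = S_3(0) = a_3 = 2
y_4 = S_4(0) = a_4 = 0
y_5 = S_4(2) = -3
t_q=9 is in segment 4 (τ=1); S_4(τ)=-1195/643

y_0=-1 y_1=4 y_2=1 y_3=2 y_4=0 y_5=-3
S(9) = -1195/643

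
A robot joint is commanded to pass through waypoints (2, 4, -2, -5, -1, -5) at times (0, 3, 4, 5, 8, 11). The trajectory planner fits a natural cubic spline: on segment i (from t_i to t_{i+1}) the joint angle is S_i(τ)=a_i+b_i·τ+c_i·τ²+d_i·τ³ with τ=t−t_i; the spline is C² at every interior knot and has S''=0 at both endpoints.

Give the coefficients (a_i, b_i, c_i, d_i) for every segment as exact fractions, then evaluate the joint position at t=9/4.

Δ: Δ0=2/3, Δ1=-6, Δ2=-3, Δ3=4/3, Δ4=-4/3
row 1: diag=8, rhs=-40; c'=1/8, d'=-5
row 2: denom=4−1·1/8=31/8; d'=(18−1·-5)/(31/8)=184/31
row 3: denom=8−1·8/31=240/31; d'=(26−1·184/31)/(240/31)=311/120
row 4: denom=12−3·31/80=867/80; d'=(-16−3·311/120)/(867/80)=-634/289
back: M4=-634/289
back: M3=311/120−31/80·-634/289=2984/867
back: M2=184/31−8/31·2984/867=4376/867
back: M1=-5−1/8·4376/867=-4882/867
M: M0=0, M1=-4882/867, M2=4376/867, M3=2984/867, M4=-634/289, M5=0
seg 0: a=2, c=M0/2=0, d=(M1−M0)/(6·3)=-2441/7803, b=Δ0−h0·(2M0+M1)/6=3019/867
seg 1: a=4, c=M1/2=-2441/867, d=(M2−M1)/(6·1)=1543/867, b=Δ1−h1·(2M1+M2)/6=-4304/867
seg 2: a=-2, c=M2/2=2188/867, d=(M3−M2)/(6·1)=-232/867, b=Δ2−h2·(2M2+M3)/6=-1519/289
seg 3: a=-5, c=M3/2=1492/867, d=(M4−M3)/(6·3)=-2443/7803, b=Δ3−h3·(2M3+M4)/6=-877/867
seg 4: a=-1, c=M4/2=-317/289, d=(M5−M4)/(6·3)=317/2601, b=Δ4−h4·(2M4+M5)/6=746/867
t_q=9/4 → seg 0, τ=9/4; S=2+3019/867·τ+0·τ²+-2441/7803·τ³=115997/18496

  seg 0: a=2 b=3019/867 c=0 d=-2441/7803
  seg 1: a=4 b=-4304/867 c=-2441/867 d=1543/867
  seg 2: a=-2 b=-1519/289 c=2188/867 d=-232/867
  seg 3: a=-5 b=-877/867 c=1492/867 d=-2443/7803
  seg 4: a=-1 b=746/867 c=-317/289 d=317/2601
S(9/4) = 115997/18496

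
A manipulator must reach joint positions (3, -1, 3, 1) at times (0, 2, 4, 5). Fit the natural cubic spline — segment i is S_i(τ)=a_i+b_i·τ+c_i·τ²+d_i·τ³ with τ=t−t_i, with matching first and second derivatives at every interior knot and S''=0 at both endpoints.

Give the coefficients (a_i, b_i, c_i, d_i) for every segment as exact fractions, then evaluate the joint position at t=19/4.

Δ: Δ0=-2, Δ1=2, Δ2=-2
row 1: diag=8, rhs=24; c'=1/4, d'=3
row 2: denom=6−2·1/4=11/2; d'=(-24−2·3)/(11/2)=-60/11
back: M2=-60/11
back: M1=3−1/4·-60/11=48/11
M: M0=0, M1=48/11, M2=-60/11, M3=0
seg 0: a=3, c=M0/2=0, d=(M1−M0)/(6·2)=4/11, b=Δ0−h0·(2M0+M1)/6=-38/11
seg 1: a=-1, c=M1/2=24/11, d=(M2−M1)/(6·2)=-9/11, b=Δ1−h1·(2M1+M2)/6=10/11
seg 2: a=3, c=M2/2=-30/11, d=(M3−M2)/(6·1)=10/11, b=Δ2−h2·(2M2+M3)/6=-2/11
t_q=19/4 → seg 2, τ=3/4; S=3+-2/11·τ+-30/11·τ²+10/11·τ³=603/352

  seg 0: a=3 b=-38/11 c=0 d=4/11
  seg 1: a=-1 b=10/11 c=24/11 d=-9/11
  seg 2: a=3 b=-2/11 c=-30/11 d=10/11
S(19/4) = 603/352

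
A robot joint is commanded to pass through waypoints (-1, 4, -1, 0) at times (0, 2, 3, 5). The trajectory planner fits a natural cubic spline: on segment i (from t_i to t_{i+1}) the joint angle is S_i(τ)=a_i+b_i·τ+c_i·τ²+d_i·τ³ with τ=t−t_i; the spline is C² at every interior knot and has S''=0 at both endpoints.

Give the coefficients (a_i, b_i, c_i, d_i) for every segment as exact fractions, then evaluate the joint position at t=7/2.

  seg 0: a=-1 b=377/70 c=0 d=-101/140
  seg 1: a=4 b=-229/70 c=-303/70 d=13/5
  seg 2: a=-1 b=-289/70 c=243/70 d=-81/140
S(7/2) = -363/160

Δ: Δ0=5/2, Δ1=-5, Δ2=1/2
row 1: diag=6, rhs=-45; c'=1/6, d'=-15/2
row 2: denom=6−1·1/6=35/6; d'=(33−1·-15/2)/(35/6)=243/35
back: M2=243/35
back: M1=-15/2−1/6·243/35=-303/35
M: M0=0, M1=-303/35, M2=243/35, M3=0
seg 0: a=-1, c=M0/2=0, d=(M1−M0)/(6·2)=-101/140, b=Δ0−h0·(2M0+M1)/6=377/70
seg 1: a=4, c=M1/2=-303/70, d=(M2−M1)/(6·1)=13/5, b=Δ1−h1·(2M1+M2)/6=-229/70
seg 2: a=-1, c=M2/2=243/70, d=(M3−M2)/(6·2)=-81/140, b=Δ2−h2·(2M2+M3)/6=-289/70
t_q=7/2 → seg 2, τ=1/2; S=-1+-289/70·τ+243/70·τ²+-81/140·τ³=-363/160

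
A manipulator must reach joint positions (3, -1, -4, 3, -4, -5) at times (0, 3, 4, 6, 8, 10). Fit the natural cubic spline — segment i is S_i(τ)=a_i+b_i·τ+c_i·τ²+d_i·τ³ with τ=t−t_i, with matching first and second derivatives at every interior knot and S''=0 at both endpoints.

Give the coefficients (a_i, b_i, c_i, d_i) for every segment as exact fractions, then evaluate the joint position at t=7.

  seg 0: a=3 b=-355/3846 c=0 d=-1591/11538
  seg 1: a=-1 b=-7337/1923 c=-1591/1282 d=7909/3846
  seg 2: a=-4 b=-493/3846 c=3159/641 d=-11977/7692
  seg 3: a=3 b=3461/3846 c=-5659/1282 d=2129/1923
  seg 4: a=-4 b=-13351/3846 c=2857/1282 d=-2857/7692
S(7) = 380/641

Δ: Δ0=-4/3, Δ1=-3, Δ2=7/2, Δ3=-7/2, Δ4=-1/2
row 1: diag=8, rhs=-10; c'=1/8, d'=-5/4
row 2: denom=6−1·1/8=47/8; d'=(39−1·-5/4)/(47/8)=322/47
row 3: denom=8−2·16/47=344/47; d'=(-42−2·322/47)/(344/47)=-1309/172
row 4: denom=8−2·47/172=641/86; d'=(18−2·-1309/172)/(641/86)=2857/641
back: M4=2857/641
back: M3=-1309/172−47/172·2857/641=-5659/641
back: M2=322/47−16/47·-5659/641=6318/641
back: M1=-5/4−1/8·6318/641=-1591/641
M: M0=0, M1=-1591/641, M2=6318/641, M3=-5659/641, M4=2857/641, M5=0
seg 0: a=3, c=M0/2=0, d=(M1−M0)/(6·3)=-1591/11538, b=Δ0−h0·(2M0+M1)/6=-355/3846
seg 1: a=-1, c=M1/2=-1591/1282, d=(M2−M1)/(6·1)=7909/3846, b=Δ1−h1·(2M1+M2)/6=-7337/1923
seg 2: a=-4, c=M2/2=3159/641, d=(M3−M2)/(6·2)=-11977/7692, b=Δ2−h2·(2M2+M3)/6=-493/3846
seg 3: a=3, c=M3/2=-5659/1282, d=(M4−M3)/(6·2)=2129/1923, b=Δ3−h3·(2M3+M4)/6=3461/3846
seg 4: a=-4, c=M4/2=2857/1282, d=(M5−M4)/(6·2)=-2857/7692, b=Δ4−h4·(2M4+M5)/6=-13351/3846
t_q=7 → seg 3, τ=1; S=3+3461/3846·τ+-5659/1282·τ²+2129/1923·τ³=380/641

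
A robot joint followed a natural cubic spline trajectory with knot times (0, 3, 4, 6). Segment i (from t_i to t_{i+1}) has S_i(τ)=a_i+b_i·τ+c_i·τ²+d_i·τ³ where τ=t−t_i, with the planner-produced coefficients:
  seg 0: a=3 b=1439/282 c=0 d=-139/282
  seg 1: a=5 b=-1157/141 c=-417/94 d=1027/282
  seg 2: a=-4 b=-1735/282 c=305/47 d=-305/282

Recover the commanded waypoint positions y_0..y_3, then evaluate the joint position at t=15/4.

y_0 = S_0(0) = a_0 = 3
y_1 = S_1(0) = a_1 = 5
y_2 = S_2(0) = a_2 = -4
y_3 = S_2(2) = 1
t_q=15/4 is in segment 1 (τ=3/4); S_1(τ)=-12713/6016

y_0=3 y_1=5 y_2=-4 y_3=1
S(15/4) = -12713/6016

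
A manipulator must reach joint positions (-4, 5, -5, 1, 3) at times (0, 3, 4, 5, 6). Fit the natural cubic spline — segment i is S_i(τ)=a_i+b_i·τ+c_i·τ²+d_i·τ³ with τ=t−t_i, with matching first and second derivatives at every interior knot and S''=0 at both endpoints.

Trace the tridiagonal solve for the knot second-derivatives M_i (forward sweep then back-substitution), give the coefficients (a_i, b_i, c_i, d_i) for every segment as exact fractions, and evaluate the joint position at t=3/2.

  seg 0: a=-4 b=1137/116 c=0 d=-263/348
  seg 1: a=5 b=-615/58 c=-789/116 d=859/116
  seg 2: a=-5 b=-231/116 c=447/29 d=-861/116
  seg 3: a=1 b=381/58 c=-795/116 d=265/116
S(3/2) = 7565/928

Δ: Δ0=3, Δ1=-10, Δ2=6, Δ3=2
row 1: diag=8, rhs=-78; c'=1/8, d'=-39/4
row 2: denom=4−1·1/8=31/8; d'=(96−1·-39/4)/(31/8)=846/31
row 3: denom=4−1·8/31=116/31; d'=(-24−1·846/31)/(116/31)=-795/58
back: M3=-795/58
back: M2=846/31−8/31·-795/58=894/29
back: M1=-39/4−1/8·894/29=-789/58
M: M0=0, M1=-789/58, M2=894/29, M3=-795/58, M4=0
seg 0: a=-4, c=M0/2=0, d=(M1−M0)/(6·3)=-263/348, b=Δ0−h0·(2M0+M1)/6=1137/116
seg 1: a=5, c=M1/2=-789/116, d=(M2−M1)/(6·1)=859/116, b=Δ1−h1·(2M1+M2)/6=-615/58
seg 2: a=-5, c=M2/2=447/29, d=(M3−M2)/(6·1)=-861/116, b=Δ2−h2·(2M2+M3)/6=-231/116
seg 3: a=1, c=M3/2=-795/116, d=(M4−M3)/(6·1)=265/116, b=Δ3−h3·(2M3+M4)/6=381/58
t_q=3/2 → seg 0, τ=3/2; S=-4+1137/116·τ+0·τ²+-263/348·τ³=7565/928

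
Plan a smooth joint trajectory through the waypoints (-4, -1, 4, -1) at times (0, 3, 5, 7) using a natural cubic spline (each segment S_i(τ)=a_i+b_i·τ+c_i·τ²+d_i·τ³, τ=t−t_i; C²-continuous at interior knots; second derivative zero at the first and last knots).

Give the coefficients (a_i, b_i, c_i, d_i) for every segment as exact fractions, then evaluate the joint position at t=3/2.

Δ: Δ0=1, Δ1=5/2, Δ2=-5/2
row 1: diag=10, rhs=9; c'=1/5, d'=9/10
row 2: denom=8−2·1/5=38/5; d'=(-30−2·9/10)/(38/5)=-159/38
back: M2=-159/38
back: M1=9/10−1/5·-159/38=33/19
M: M0=0, M1=33/19, M2=-159/38, M3=0
seg 0: a=-4, c=M0/2=0, d=(M1−M0)/(6·3)=11/114, b=Δ0−h0·(2M0+M1)/6=5/38
seg 1: a=-1, c=M1/2=33/38, d=(M2−M1)/(6·2)=-75/152, b=Δ1−h1·(2M1+M2)/6=52/19
seg 2: a=4, c=M2/2=-159/76, d=(M3−M2)/(6·2)=53/152, b=Δ2−h2·(2M2+M3)/6=11/38
t_q=3/2 → seg 0, τ=3/2; S=-4+5/38·τ+0·τ²+11/114·τ³=-1057/304

  seg 0: a=-4 b=5/38 c=0 d=11/114
  seg 1: a=-1 b=52/19 c=33/38 d=-75/152
  seg 2: a=4 b=11/38 c=-159/76 d=53/152
S(3/2) = -1057/304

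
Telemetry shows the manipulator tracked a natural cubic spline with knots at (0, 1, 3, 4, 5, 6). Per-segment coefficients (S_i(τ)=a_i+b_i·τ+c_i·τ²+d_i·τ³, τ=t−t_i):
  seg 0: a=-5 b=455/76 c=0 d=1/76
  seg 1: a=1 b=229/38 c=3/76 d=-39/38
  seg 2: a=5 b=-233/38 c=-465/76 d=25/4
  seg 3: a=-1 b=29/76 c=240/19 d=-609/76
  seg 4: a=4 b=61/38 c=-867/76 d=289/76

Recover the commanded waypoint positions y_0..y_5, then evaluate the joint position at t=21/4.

y_0 = S_0(0) = a_0 = -5
y_1 = S_1(0) = a_1 = 1
y_2 = S_2(0) = a_2 = 5
y_3 = S_3(0) = a_3 = -1
y_4 = S_4(0) = a_4 = 4
y_5 = S_4(1) = -2
t_q=21/4 is in segment 4 (τ=1/4); S_4(τ)=18229/4864

y_0=-5 y_1=1 y_2=5 y_3=-1 y_4=4 y_5=-2
S(21/4) = 18229/4864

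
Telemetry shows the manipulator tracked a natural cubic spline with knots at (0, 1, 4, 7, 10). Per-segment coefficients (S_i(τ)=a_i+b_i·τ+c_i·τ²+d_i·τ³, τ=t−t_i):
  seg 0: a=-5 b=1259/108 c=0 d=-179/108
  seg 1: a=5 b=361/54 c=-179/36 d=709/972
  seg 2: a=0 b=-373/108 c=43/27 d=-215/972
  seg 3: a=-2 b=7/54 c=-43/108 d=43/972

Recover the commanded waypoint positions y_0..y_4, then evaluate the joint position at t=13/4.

y_0=-5 y_1=5 y_2=0 y_3=-2 y_4=-4
S(13/4) = 2441/768

y_0 = S_0(0) = a_0 = -5
y_1 = S_1(0) = a_1 = 5
y_2 = S_2(0) = a_2 = 0
y_3 = S_3(0) = a_3 = -2
y_4 = S_3(3) = -4
t_q=13/4 is in segment 1 (τ=9/4); S_1(τ)=2441/768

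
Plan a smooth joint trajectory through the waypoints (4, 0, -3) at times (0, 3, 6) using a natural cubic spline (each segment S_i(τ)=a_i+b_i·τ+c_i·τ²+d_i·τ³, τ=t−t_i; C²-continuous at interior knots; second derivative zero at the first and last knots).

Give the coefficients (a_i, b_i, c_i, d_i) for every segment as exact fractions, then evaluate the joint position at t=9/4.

  seg 0: a=4 b=-17/12 c=0 d=1/108
  seg 1: a=0 b=-7/6 c=1/12 d=-1/108
S(9/4) = 235/256

Δ: Δ0=-4/3, Δ1=-1
row 1: diag=12, rhs=2; c'=1/4, d'=1/6
back: M1=1/6
M: M0=0, M1=1/6, M2=0
seg 0: a=4, c=M0/2=0, d=(M1−M0)/(6·3)=1/108, b=Δ0−h0·(2M0+M1)/6=-17/12
seg 1: a=0, c=M1/2=1/12, d=(M2−M1)/(6·3)=-1/108, b=Δ1−h1·(2M1+M2)/6=-7/6
t_q=9/4 → seg 0, τ=9/4; S=4+-17/12·τ+0·τ²+1/108·τ³=235/256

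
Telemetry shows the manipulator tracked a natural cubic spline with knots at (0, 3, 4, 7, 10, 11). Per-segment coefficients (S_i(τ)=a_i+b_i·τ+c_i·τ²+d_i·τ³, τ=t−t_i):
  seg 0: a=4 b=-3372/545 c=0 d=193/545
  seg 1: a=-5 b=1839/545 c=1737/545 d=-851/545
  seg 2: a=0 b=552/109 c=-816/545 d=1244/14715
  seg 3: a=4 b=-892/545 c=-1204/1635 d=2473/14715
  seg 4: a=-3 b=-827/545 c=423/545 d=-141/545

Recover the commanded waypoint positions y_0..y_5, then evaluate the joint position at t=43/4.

y_0=4 y_1=-5 y_2=0 y_3=4 y_4=-3 y_5=-4
S(43/4) = -26583/6976

y_0 = S_0(0) = a_0 = 4
y_1 = S_1(0) = a_1 = -5
y_2 = S_2(0) = a_2 = 0
y_3 = S_3(0) = a_3 = 4
y_4 = S_4(0) = a_4 = -3
y_5 = S_4(1) = -4
t_q=43/4 is in segment 4 (τ=3/4); S_4(τ)=-26583/6976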